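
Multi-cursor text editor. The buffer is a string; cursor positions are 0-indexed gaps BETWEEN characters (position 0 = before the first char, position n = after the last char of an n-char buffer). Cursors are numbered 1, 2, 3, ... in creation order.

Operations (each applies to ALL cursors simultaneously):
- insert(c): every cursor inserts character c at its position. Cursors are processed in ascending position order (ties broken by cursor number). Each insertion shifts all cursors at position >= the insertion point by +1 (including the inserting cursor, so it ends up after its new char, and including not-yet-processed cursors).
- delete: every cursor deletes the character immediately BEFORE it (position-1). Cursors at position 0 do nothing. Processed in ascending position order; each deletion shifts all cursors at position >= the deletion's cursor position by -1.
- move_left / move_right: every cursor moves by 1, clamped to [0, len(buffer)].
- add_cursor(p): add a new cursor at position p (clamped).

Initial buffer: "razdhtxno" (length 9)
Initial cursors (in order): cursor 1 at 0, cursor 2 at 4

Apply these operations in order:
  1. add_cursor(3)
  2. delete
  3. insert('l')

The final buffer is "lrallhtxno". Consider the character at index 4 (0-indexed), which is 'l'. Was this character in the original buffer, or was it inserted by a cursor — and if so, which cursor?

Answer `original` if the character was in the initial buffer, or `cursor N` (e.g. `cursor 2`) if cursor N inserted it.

After op 1 (add_cursor(3)): buffer="razdhtxno" (len 9), cursors c1@0 c3@3 c2@4, authorship .........
After op 2 (delete): buffer="rahtxno" (len 7), cursors c1@0 c2@2 c3@2, authorship .......
After op 3 (insert('l')): buffer="lrallhtxno" (len 10), cursors c1@1 c2@5 c3@5, authorship 1..23.....
Authorship (.=original, N=cursor N): 1 . . 2 3 . . . . .
Index 4: author = 3

Answer: cursor 3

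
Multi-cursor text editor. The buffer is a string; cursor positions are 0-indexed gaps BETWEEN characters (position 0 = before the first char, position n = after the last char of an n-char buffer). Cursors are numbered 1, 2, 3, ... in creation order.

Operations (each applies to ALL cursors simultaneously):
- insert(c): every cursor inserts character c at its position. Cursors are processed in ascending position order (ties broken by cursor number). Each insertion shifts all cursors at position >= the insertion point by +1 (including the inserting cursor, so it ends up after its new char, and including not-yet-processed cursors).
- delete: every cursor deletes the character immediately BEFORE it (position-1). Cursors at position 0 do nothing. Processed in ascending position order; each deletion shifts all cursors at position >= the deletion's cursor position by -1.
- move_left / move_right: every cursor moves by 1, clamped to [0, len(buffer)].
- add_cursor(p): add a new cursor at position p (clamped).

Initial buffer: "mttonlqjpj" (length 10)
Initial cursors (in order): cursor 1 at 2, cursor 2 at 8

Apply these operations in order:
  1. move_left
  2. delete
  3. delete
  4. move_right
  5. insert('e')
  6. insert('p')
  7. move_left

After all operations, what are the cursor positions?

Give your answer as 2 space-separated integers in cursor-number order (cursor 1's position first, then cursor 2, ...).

Answer: 2 8

Derivation:
After op 1 (move_left): buffer="mttonlqjpj" (len 10), cursors c1@1 c2@7, authorship ..........
After op 2 (delete): buffer="ttonljpj" (len 8), cursors c1@0 c2@5, authorship ........
After op 3 (delete): buffer="ttonjpj" (len 7), cursors c1@0 c2@4, authorship .......
After op 4 (move_right): buffer="ttonjpj" (len 7), cursors c1@1 c2@5, authorship .......
After op 5 (insert('e')): buffer="tetonjepj" (len 9), cursors c1@2 c2@7, authorship .1....2..
After op 6 (insert('p')): buffer="teptonjeppj" (len 11), cursors c1@3 c2@9, authorship .11....22..
After op 7 (move_left): buffer="teptonjeppj" (len 11), cursors c1@2 c2@8, authorship .11....22..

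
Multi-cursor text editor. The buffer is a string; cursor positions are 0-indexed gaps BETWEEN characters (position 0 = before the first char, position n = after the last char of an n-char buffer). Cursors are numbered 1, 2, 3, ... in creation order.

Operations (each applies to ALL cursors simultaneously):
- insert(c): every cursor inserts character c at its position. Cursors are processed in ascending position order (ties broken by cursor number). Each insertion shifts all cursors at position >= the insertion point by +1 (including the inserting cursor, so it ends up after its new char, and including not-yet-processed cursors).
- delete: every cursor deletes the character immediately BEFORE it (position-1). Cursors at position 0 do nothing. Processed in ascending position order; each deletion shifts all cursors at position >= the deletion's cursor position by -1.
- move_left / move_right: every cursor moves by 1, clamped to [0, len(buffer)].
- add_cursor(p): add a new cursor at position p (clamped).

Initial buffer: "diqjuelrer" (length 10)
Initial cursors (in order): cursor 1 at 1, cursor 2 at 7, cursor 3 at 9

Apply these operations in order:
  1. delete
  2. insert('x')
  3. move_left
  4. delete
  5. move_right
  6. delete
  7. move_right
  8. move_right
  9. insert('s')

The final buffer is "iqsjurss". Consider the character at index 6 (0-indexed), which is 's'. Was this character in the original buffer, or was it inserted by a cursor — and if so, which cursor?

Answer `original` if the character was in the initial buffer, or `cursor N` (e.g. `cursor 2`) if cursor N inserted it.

Answer: cursor 2

Derivation:
After op 1 (delete): buffer="iqjuerr" (len 7), cursors c1@0 c2@5 c3@6, authorship .......
After op 2 (insert('x')): buffer="xiqjuexrxr" (len 10), cursors c1@1 c2@7 c3@9, authorship 1.....2.3.
After op 3 (move_left): buffer="xiqjuexrxr" (len 10), cursors c1@0 c2@6 c3@8, authorship 1.....2.3.
After op 4 (delete): buffer="xiqjuxxr" (len 8), cursors c1@0 c2@5 c3@6, authorship 1....23.
After op 5 (move_right): buffer="xiqjuxxr" (len 8), cursors c1@1 c2@6 c3@7, authorship 1....23.
After op 6 (delete): buffer="iqjur" (len 5), cursors c1@0 c2@4 c3@4, authorship .....
After op 7 (move_right): buffer="iqjur" (len 5), cursors c1@1 c2@5 c3@5, authorship .....
After op 8 (move_right): buffer="iqjur" (len 5), cursors c1@2 c2@5 c3@5, authorship .....
After op 9 (insert('s')): buffer="iqsjurss" (len 8), cursors c1@3 c2@8 c3@8, authorship ..1...23
Authorship (.=original, N=cursor N): . . 1 . . . 2 3
Index 6: author = 2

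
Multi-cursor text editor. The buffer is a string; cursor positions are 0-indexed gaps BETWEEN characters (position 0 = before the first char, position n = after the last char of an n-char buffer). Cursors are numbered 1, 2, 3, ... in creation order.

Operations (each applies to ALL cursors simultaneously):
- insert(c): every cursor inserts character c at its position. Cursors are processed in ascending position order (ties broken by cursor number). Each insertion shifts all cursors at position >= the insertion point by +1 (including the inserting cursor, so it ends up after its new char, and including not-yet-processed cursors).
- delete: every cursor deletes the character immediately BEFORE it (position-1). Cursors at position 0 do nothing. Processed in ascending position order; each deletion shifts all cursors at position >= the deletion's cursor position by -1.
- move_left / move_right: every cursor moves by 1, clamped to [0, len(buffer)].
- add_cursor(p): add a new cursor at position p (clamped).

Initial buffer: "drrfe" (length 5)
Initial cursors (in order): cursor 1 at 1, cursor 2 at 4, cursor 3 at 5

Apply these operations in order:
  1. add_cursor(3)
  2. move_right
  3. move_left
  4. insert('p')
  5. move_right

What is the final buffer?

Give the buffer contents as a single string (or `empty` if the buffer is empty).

Answer: dprrpfppe

Derivation:
After op 1 (add_cursor(3)): buffer="drrfe" (len 5), cursors c1@1 c4@3 c2@4 c3@5, authorship .....
After op 2 (move_right): buffer="drrfe" (len 5), cursors c1@2 c4@4 c2@5 c3@5, authorship .....
After op 3 (move_left): buffer="drrfe" (len 5), cursors c1@1 c4@3 c2@4 c3@4, authorship .....
After op 4 (insert('p')): buffer="dprrpfppe" (len 9), cursors c1@2 c4@5 c2@8 c3@8, authorship .1..4.23.
After op 5 (move_right): buffer="dprrpfppe" (len 9), cursors c1@3 c4@6 c2@9 c3@9, authorship .1..4.23.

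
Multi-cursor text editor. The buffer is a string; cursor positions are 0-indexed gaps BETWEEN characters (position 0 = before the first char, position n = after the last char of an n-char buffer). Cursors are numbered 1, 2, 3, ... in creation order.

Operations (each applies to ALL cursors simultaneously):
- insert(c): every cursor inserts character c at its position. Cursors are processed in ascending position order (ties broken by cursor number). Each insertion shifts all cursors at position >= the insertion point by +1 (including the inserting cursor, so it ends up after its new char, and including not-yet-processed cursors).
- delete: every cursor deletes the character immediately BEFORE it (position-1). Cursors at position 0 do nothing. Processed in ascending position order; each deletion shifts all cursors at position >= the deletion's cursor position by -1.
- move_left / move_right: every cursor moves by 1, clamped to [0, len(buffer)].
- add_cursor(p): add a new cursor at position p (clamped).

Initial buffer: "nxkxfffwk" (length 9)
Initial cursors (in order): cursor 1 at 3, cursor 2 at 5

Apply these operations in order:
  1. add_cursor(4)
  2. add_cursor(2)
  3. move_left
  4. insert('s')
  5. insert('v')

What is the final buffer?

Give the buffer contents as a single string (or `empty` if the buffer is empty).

After op 1 (add_cursor(4)): buffer="nxkxfffwk" (len 9), cursors c1@3 c3@4 c2@5, authorship .........
After op 2 (add_cursor(2)): buffer="nxkxfffwk" (len 9), cursors c4@2 c1@3 c3@4 c2@5, authorship .........
After op 3 (move_left): buffer="nxkxfffwk" (len 9), cursors c4@1 c1@2 c3@3 c2@4, authorship .........
After op 4 (insert('s')): buffer="nsxsksxsfffwk" (len 13), cursors c4@2 c1@4 c3@6 c2@8, authorship .4.1.3.2.....
After op 5 (insert('v')): buffer="nsvxsvksvxsvfffwk" (len 17), cursors c4@3 c1@6 c3@9 c2@12, authorship .44.11.33.22.....

Answer: nsvxsvksvxsvfffwk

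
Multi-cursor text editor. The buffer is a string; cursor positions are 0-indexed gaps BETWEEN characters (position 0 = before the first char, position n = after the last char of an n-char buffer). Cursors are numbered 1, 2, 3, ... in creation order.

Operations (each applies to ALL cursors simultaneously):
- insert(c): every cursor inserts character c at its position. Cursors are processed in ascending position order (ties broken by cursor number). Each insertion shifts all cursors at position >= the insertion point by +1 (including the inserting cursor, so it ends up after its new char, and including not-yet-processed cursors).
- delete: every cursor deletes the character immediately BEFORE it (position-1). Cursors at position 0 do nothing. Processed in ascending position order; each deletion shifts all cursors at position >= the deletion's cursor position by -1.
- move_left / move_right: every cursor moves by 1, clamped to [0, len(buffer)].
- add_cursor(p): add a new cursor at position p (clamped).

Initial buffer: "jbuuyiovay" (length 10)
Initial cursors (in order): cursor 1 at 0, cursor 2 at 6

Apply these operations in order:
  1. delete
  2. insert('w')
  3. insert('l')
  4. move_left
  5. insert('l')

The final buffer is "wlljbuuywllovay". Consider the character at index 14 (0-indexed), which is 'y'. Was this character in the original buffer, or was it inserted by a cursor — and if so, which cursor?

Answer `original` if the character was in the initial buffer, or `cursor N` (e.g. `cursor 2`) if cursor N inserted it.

After op 1 (delete): buffer="jbuuyovay" (len 9), cursors c1@0 c2@5, authorship .........
After op 2 (insert('w')): buffer="wjbuuywovay" (len 11), cursors c1@1 c2@7, authorship 1.....2....
After op 3 (insert('l')): buffer="wljbuuywlovay" (len 13), cursors c1@2 c2@9, authorship 11.....22....
After op 4 (move_left): buffer="wljbuuywlovay" (len 13), cursors c1@1 c2@8, authorship 11.....22....
After op 5 (insert('l')): buffer="wlljbuuywllovay" (len 15), cursors c1@2 c2@10, authorship 111.....222....
Authorship (.=original, N=cursor N): 1 1 1 . . . . . 2 2 2 . . . .
Index 14: author = original

Answer: original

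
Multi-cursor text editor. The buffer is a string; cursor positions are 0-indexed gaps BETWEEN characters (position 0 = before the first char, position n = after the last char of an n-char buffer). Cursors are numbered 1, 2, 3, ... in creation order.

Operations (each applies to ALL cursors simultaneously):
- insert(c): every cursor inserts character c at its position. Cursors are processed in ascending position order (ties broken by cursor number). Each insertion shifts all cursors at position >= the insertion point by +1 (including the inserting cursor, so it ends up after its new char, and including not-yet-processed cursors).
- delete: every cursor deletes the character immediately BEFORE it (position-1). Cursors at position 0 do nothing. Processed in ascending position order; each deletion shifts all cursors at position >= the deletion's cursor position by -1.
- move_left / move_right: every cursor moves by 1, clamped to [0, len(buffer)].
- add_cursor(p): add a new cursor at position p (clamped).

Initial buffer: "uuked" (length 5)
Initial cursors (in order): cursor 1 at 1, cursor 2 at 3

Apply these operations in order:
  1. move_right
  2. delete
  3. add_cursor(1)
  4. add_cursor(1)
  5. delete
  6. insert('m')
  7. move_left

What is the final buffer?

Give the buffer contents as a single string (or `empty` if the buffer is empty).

Answer: mmmmd

Derivation:
After op 1 (move_right): buffer="uuked" (len 5), cursors c1@2 c2@4, authorship .....
After op 2 (delete): buffer="ukd" (len 3), cursors c1@1 c2@2, authorship ...
After op 3 (add_cursor(1)): buffer="ukd" (len 3), cursors c1@1 c3@1 c2@2, authorship ...
After op 4 (add_cursor(1)): buffer="ukd" (len 3), cursors c1@1 c3@1 c4@1 c2@2, authorship ...
After op 5 (delete): buffer="d" (len 1), cursors c1@0 c2@0 c3@0 c4@0, authorship .
After op 6 (insert('m')): buffer="mmmmd" (len 5), cursors c1@4 c2@4 c3@4 c4@4, authorship 1234.
After op 7 (move_left): buffer="mmmmd" (len 5), cursors c1@3 c2@3 c3@3 c4@3, authorship 1234.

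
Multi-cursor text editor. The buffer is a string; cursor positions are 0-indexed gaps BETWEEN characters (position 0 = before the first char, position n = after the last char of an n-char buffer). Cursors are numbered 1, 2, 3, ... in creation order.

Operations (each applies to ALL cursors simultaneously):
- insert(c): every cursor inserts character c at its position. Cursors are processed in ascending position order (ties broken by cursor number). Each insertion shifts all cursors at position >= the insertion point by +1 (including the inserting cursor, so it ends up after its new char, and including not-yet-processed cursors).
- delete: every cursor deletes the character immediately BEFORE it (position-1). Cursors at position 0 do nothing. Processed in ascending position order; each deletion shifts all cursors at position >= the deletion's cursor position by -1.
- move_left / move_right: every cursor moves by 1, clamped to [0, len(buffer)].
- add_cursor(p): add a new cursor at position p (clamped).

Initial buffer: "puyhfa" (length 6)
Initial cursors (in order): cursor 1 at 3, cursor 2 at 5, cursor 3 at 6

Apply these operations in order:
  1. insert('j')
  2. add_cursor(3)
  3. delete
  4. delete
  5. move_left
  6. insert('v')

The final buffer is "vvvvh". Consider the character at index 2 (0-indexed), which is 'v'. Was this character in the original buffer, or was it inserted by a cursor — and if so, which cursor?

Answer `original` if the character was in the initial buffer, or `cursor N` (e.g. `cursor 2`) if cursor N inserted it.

Answer: cursor 3

Derivation:
After op 1 (insert('j')): buffer="puyjhfjaj" (len 9), cursors c1@4 c2@7 c3@9, authorship ...1..2.3
After op 2 (add_cursor(3)): buffer="puyjhfjaj" (len 9), cursors c4@3 c1@4 c2@7 c3@9, authorship ...1..2.3
After op 3 (delete): buffer="puhfa" (len 5), cursors c1@2 c4@2 c2@4 c3@5, authorship .....
After op 4 (delete): buffer="h" (len 1), cursors c1@0 c4@0 c2@1 c3@1, authorship .
After op 5 (move_left): buffer="h" (len 1), cursors c1@0 c2@0 c3@0 c4@0, authorship .
After op 6 (insert('v')): buffer="vvvvh" (len 5), cursors c1@4 c2@4 c3@4 c4@4, authorship 1234.
Authorship (.=original, N=cursor N): 1 2 3 4 .
Index 2: author = 3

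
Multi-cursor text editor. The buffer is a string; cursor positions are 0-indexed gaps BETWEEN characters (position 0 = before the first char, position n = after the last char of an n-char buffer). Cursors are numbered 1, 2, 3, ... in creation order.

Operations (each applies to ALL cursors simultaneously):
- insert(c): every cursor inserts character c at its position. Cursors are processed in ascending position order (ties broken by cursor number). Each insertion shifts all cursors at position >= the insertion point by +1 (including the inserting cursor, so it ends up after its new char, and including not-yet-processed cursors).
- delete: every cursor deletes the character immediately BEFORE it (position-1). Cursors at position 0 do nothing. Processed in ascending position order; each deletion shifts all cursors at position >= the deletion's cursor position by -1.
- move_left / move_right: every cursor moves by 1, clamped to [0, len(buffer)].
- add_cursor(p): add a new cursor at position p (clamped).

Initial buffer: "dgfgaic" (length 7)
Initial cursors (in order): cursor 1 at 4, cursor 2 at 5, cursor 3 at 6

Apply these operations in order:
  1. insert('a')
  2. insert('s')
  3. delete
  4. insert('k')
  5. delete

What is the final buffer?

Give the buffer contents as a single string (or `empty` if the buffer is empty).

Answer: dgfgaaaiac

Derivation:
After op 1 (insert('a')): buffer="dgfgaaaiac" (len 10), cursors c1@5 c2@7 c3@9, authorship ....1.2.3.
After op 2 (insert('s')): buffer="dgfgasaasiasc" (len 13), cursors c1@6 c2@9 c3@12, authorship ....11.22.33.
After op 3 (delete): buffer="dgfgaaaiac" (len 10), cursors c1@5 c2@7 c3@9, authorship ....1.2.3.
After op 4 (insert('k')): buffer="dgfgakaakiakc" (len 13), cursors c1@6 c2@9 c3@12, authorship ....11.22.33.
After op 5 (delete): buffer="dgfgaaaiac" (len 10), cursors c1@5 c2@7 c3@9, authorship ....1.2.3.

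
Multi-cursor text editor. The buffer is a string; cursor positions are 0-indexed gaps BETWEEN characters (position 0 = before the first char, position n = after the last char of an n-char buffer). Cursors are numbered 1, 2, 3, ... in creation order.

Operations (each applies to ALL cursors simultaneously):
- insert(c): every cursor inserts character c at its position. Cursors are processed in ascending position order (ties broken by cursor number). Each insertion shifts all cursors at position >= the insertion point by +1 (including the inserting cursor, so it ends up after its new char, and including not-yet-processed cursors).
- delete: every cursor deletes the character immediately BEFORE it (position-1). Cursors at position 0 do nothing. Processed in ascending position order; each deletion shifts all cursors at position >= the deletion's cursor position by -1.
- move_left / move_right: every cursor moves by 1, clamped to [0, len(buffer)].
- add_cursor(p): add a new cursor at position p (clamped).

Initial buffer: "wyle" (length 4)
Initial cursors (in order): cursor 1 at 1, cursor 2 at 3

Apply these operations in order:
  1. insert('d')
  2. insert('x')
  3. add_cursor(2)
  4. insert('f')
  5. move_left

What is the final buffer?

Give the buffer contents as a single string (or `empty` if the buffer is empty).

After op 1 (insert('d')): buffer="wdylde" (len 6), cursors c1@2 c2@5, authorship .1..2.
After op 2 (insert('x')): buffer="wdxyldxe" (len 8), cursors c1@3 c2@7, authorship .11..22.
After op 3 (add_cursor(2)): buffer="wdxyldxe" (len 8), cursors c3@2 c1@3 c2@7, authorship .11..22.
After op 4 (insert('f')): buffer="wdfxfyldxfe" (len 11), cursors c3@3 c1@5 c2@10, authorship .1311..222.
After op 5 (move_left): buffer="wdfxfyldxfe" (len 11), cursors c3@2 c1@4 c2@9, authorship .1311..222.

Answer: wdfxfyldxfe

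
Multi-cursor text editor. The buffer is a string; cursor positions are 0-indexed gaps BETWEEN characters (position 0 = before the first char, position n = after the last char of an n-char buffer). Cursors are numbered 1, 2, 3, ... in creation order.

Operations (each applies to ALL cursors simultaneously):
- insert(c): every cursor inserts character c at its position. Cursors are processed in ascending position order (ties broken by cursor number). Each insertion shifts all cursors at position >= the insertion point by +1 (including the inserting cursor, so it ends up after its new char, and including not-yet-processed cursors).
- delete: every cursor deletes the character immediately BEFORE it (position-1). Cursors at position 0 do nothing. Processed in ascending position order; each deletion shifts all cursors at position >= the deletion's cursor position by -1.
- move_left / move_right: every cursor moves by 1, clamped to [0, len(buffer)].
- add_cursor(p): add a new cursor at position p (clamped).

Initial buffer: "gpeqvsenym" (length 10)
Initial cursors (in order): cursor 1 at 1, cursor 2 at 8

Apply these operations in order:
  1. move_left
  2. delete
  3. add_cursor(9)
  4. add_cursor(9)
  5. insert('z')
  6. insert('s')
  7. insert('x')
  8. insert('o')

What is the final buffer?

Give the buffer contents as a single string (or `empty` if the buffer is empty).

After op 1 (move_left): buffer="gpeqvsenym" (len 10), cursors c1@0 c2@7, authorship ..........
After op 2 (delete): buffer="gpeqvsnym" (len 9), cursors c1@0 c2@6, authorship .........
After op 3 (add_cursor(9)): buffer="gpeqvsnym" (len 9), cursors c1@0 c2@6 c3@9, authorship .........
After op 4 (add_cursor(9)): buffer="gpeqvsnym" (len 9), cursors c1@0 c2@6 c3@9 c4@9, authorship .........
After op 5 (insert('z')): buffer="zgpeqvsznymzz" (len 13), cursors c1@1 c2@8 c3@13 c4@13, authorship 1......2...34
After op 6 (insert('s')): buffer="zsgpeqvszsnymzzss" (len 17), cursors c1@2 c2@10 c3@17 c4@17, authorship 11......22...3434
After op 7 (insert('x')): buffer="zsxgpeqvszsxnymzzssxx" (len 21), cursors c1@3 c2@12 c3@21 c4@21, authorship 111......222...343434
After op 8 (insert('o')): buffer="zsxogpeqvszsxonymzzssxxoo" (len 25), cursors c1@4 c2@14 c3@25 c4@25, authorship 1111......2222...34343434

Answer: zsxogpeqvszsxonymzzssxxoo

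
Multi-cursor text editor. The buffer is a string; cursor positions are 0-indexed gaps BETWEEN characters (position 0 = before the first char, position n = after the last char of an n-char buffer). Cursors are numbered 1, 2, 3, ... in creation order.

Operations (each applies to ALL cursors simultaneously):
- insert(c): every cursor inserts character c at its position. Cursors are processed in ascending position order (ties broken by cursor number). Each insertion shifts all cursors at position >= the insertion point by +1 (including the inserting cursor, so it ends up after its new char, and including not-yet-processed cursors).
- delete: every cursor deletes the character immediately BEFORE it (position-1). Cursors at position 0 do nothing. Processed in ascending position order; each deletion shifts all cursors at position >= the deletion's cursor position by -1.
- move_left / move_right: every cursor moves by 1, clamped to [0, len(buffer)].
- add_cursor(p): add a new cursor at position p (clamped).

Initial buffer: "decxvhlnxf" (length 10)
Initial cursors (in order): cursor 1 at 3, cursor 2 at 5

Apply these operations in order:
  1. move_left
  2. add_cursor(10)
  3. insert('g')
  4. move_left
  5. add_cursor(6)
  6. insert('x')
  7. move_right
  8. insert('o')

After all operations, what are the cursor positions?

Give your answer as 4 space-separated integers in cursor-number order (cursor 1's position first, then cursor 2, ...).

After op 1 (move_left): buffer="decxvhlnxf" (len 10), cursors c1@2 c2@4, authorship ..........
After op 2 (add_cursor(10)): buffer="decxvhlnxf" (len 10), cursors c1@2 c2@4 c3@10, authorship ..........
After op 3 (insert('g')): buffer="degcxgvhlnxfg" (len 13), cursors c1@3 c2@6 c3@13, authorship ..1..2......3
After op 4 (move_left): buffer="degcxgvhlnxfg" (len 13), cursors c1@2 c2@5 c3@12, authorship ..1..2......3
After op 5 (add_cursor(6)): buffer="degcxgvhlnxfg" (len 13), cursors c1@2 c2@5 c4@6 c3@12, authorship ..1..2......3
After op 6 (insert('x')): buffer="dexgcxxgxvhlnxfxg" (len 17), cursors c1@3 c2@7 c4@9 c3@16, authorship ..11..224......33
After op 7 (move_right): buffer="dexgcxxgxvhlnxfxg" (len 17), cursors c1@4 c2@8 c4@10 c3@17, authorship ..11..224......33
After op 8 (insert('o')): buffer="dexgocxxgoxvohlnxfxgo" (len 21), cursors c1@5 c2@10 c4@13 c3@21, authorship ..111..2224.4.....333

Answer: 5 10 21 13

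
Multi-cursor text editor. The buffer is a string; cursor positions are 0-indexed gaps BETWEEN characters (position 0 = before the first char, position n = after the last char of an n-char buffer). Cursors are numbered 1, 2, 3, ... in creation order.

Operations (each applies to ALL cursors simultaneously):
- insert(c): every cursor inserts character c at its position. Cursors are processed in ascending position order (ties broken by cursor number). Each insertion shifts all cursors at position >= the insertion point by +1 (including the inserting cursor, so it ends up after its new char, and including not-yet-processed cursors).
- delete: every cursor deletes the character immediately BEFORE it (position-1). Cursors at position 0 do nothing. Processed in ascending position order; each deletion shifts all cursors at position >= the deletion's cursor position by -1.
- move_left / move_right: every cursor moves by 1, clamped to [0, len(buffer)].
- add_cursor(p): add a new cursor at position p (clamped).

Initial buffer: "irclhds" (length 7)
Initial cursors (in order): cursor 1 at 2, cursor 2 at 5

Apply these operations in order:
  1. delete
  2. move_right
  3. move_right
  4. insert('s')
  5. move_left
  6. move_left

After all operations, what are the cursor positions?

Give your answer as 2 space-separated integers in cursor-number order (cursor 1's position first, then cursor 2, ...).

After op 1 (delete): buffer="iclds" (len 5), cursors c1@1 c2@3, authorship .....
After op 2 (move_right): buffer="iclds" (len 5), cursors c1@2 c2@4, authorship .....
After op 3 (move_right): buffer="iclds" (len 5), cursors c1@3 c2@5, authorship .....
After op 4 (insert('s')): buffer="iclsdss" (len 7), cursors c1@4 c2@7, authorship ...1..2
After op 5 (move_left): buffer="iclsdss" (len 7), cursors c1@3 c2@6, authorship ...1..2
After op 6 (move_left): buffer="iclsdss" (len 7), cursors c1@2 c2@5, authorship ...1..2

Answer: 2 5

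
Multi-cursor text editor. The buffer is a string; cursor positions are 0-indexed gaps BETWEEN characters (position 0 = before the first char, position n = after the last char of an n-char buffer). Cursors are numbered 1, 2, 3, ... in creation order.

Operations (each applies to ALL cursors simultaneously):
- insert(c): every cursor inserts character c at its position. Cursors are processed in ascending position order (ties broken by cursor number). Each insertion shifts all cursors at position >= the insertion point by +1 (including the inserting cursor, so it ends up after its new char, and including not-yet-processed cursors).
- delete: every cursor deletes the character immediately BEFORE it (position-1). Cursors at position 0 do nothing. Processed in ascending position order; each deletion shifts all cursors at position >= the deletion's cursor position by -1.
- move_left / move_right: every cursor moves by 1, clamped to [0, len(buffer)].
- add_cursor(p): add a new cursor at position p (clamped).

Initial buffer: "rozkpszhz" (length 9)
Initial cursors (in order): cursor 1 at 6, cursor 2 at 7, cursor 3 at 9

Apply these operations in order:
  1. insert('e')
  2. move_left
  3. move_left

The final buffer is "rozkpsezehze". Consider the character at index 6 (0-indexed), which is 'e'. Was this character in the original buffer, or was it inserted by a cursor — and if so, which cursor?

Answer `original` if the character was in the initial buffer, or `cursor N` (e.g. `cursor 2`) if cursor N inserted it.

Answer: cursor 1

Derivation:
After op 1 (insert('e')): buffer="rozkpsezehze" (len 12), cursors c1@7 c2@9 c3@12, authorship ......1.2..3
After op 2 (move_left): buffer="rozkpsezehze" (len 12), cursors c1@6 c2@8 c3@11, authorship ......1.2..3
After op 3 (move_left): buffer="rozkpsezehze" (len 12), cursors c1@5 c2@7 c3@10, authorship ......1.2..3
Authorship (.=original, N=cursor N): . . . . . . 1 . 2 . . 3
Index 6: author = 1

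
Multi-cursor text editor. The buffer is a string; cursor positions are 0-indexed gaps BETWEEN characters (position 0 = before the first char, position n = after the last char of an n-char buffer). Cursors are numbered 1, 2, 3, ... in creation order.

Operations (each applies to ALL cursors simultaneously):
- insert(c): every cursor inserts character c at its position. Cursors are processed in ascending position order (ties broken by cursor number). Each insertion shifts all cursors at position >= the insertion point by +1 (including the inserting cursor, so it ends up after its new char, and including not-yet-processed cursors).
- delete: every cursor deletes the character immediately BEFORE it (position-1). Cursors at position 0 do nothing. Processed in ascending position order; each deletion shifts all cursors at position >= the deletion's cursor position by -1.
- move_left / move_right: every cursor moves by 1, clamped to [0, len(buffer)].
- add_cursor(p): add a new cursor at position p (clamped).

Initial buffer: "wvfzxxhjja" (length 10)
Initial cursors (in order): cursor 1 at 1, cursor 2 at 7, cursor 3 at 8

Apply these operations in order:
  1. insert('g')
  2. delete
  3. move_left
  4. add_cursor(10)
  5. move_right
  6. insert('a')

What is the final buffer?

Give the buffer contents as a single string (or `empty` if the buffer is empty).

After op 1 (insert('g')): buffer="wgvfzxxhgjgja" (len 13), cursors c1@2 c2@9 c3@11, authorship .1......2.3..
After op 2 (delete): buffer="wvfzxxhjja" (len 10), cursors c1@1 c2@7 c3@8, authorship ..........
After op 3 (move_left): buffer="wvfzxxhjja" (len 10), cursors c1@0 c2@6 c3@7, authorship ..........
After op 4 (add_cursor(10)): buffer="wvfzxxhjja" (len 10), cursors c1@0 c2@6 c3@7 c4@10, authorship ..........
After op 5 (move_right): buffer="wvfzxxhjja" (len 10), cursors c1@1 c2@7 c3@8 c4@10, authorship ..........
After op 6 (insert('a')): buffer="wavfzxxhajajaa" (len 14), cursors c1@2 c2@9 c3@11 c4@14, authorship .1......2.3..4

Answer: wavfzxxhajajaa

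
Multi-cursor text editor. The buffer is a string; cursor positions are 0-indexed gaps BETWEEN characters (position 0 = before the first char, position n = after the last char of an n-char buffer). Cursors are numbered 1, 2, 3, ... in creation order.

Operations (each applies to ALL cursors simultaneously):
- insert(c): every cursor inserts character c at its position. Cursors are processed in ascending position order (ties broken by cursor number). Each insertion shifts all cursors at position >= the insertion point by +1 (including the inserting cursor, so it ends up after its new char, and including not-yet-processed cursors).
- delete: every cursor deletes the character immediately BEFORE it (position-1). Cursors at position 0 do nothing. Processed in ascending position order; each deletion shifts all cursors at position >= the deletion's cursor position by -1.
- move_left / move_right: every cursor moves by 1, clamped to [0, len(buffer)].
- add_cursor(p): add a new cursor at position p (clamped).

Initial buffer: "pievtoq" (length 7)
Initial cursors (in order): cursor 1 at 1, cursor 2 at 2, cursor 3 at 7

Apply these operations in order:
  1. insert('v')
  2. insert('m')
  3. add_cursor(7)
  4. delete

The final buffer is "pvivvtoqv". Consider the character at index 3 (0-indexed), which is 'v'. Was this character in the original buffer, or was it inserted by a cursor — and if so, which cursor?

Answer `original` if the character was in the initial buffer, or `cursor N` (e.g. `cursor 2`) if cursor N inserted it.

After op 1 (insert('v')): buffer="pvivevtoqv" (len 10), cursors c1@2 c2@4 c3@10, authorship .1.2.....3
After op 2 (insert('m')): buffer="pvmivmevtoqvm" (len 13), cursors c1@3 c2@6 c3@13, authorship .11.22.....33
After op 3 (add_cursor(7)): buffer="pvmivmevtoqvm" (len 13), cursors c1@3 c2@6 c4@7 c3@13, authorship .11.22.....33
After op 4 (delete): buffer="pvivvtoqv" (len 9), cursors c1@2 c2@4 c4@4 c3@9, authorship .1.2....3
Authorship (.=original, N=cursor N): . 1 . 2 . . . . 3
Index 3: author = 2

Answer: cursor 2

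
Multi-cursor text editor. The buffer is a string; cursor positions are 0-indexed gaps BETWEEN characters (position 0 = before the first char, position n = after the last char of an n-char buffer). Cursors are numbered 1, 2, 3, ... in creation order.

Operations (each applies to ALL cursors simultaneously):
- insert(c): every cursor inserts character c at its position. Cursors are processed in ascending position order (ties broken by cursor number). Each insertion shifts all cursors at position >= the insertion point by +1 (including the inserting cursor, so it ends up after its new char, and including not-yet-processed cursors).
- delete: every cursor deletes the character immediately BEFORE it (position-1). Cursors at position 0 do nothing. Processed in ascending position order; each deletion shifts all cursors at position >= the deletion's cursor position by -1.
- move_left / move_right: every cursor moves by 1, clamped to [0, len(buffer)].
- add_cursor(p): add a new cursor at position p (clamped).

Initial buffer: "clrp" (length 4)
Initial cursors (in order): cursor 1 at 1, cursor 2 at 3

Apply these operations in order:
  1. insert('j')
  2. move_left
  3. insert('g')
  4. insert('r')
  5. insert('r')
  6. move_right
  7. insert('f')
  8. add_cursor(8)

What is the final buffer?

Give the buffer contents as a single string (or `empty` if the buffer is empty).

Answer: cgrrjflrgrrjfp

Derivation:
After op 1 (insert('j')): buffer="cjlrjp" (len 6), cursors c1@2 c2@5, authorship .1..2.
After op 2 (move_left): buffer="cjlrjp" (len 6), cursors c1@1 c2@4, authorship .1..2.
After op 3 (insert('g')): buffer="cgjlrgjp" (len 8), cursors c1@2 c2@6, authorship .11..22.
After op 4 (insert('r')): buffer="cgrjlrgrjp" (len 10), cursors c1@3 c2@8, authorship .111..222.
After op 5 (insert('r')): buffer="cgrrjlrgrrjp" (len 12), cursors c1@4 c2@10, authorship .1111..2222.
After op 6 (move_right): buffer="cgrrjlrgrrjp" (len 12), cursors c1@5 c2@11, authorship .1111..2222.
After op 7 (insert('f')): buffer="cgrrjflrgrrjfp" (len 14), cursors c1@6 c2@13, authorship .11111..22222.
After op 8 (add_cursor(8)): buffer="cgrrjflrgrrjfp" (len 14), cursors c1@6 c3@8 c2@13, authorship .11111..22222.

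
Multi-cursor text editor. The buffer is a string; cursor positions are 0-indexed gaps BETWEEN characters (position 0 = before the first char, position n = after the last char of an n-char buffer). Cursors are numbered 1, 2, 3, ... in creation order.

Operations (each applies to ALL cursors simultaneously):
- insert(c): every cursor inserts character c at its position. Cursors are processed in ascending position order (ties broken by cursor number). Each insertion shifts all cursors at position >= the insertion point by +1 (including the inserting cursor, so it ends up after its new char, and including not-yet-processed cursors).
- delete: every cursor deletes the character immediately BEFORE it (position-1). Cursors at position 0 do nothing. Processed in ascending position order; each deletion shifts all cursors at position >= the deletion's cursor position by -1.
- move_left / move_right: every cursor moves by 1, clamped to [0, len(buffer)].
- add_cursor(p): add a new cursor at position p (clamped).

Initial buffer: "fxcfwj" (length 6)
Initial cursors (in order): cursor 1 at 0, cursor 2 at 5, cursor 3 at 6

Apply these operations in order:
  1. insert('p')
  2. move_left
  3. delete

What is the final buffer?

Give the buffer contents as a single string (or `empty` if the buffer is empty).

After op 1 (insert('p')): buffer="pfxcfwpjp" (len 9), cursors c1@1 c2@7 c3@9, authorship 1.....2.3
After op 2 (move_left): buffer="pfxcfwpjp" (len 9), cursors c1@0 c2@6 c3@8, authorship 1.....2.3
After op 3 (delete): buffer="pfxcfpp" (len 7), cursors c1@0 c2@5 c3@6, authorship 1....23

Answer: pfxcfpp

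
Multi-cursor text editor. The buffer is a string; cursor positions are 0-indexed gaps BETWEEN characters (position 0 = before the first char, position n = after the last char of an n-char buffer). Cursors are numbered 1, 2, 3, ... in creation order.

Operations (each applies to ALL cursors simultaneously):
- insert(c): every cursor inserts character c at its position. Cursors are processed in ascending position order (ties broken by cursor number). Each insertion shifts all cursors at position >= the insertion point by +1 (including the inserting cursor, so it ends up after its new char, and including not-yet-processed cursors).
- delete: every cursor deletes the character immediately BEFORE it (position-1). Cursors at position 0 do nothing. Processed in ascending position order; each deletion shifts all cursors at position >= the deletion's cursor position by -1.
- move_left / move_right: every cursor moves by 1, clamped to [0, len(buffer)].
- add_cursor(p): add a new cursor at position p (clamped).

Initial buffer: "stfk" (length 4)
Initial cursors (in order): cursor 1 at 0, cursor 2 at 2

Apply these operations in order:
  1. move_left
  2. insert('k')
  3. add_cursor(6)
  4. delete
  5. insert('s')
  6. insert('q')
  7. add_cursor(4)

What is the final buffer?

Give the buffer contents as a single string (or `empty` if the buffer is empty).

Answer: sqssqtfsq

Derivation:
After op 1 (move_left): buffer="stfk" (len 4), cursors c1@0 c2@1, authorship ....
After op 2 (insert('k')): buffer="ksktfk" (len 6), cursors c1@1 c2@3, authorship 1.2...
After op 3 (add_cursor(6)): buffer="ksktfk" (len 6), cursors c1@1 c2@3 c3@6, authorship 1.2...
After op 4 (delete): buffer="stf" (len 3), cursors c1@0 c2@1 c3@3, authorship ...
After op 5 (insert('s')): buffer="ssstfs" (len 6), cursors c1@1 c2@3 c3@6, authorship 1.2..3
After op 6 (insert('q')): buffer="sqssqtfsq" (len 9), cursors c1@2 c2@5 c3@9, authorship 11.22..33
After op 7 (add_cursor(4)): buffer="sqssqtfsq" (len 9), cursors c1@2 c4@4 c2@5 c3@9, authorship 11.22..33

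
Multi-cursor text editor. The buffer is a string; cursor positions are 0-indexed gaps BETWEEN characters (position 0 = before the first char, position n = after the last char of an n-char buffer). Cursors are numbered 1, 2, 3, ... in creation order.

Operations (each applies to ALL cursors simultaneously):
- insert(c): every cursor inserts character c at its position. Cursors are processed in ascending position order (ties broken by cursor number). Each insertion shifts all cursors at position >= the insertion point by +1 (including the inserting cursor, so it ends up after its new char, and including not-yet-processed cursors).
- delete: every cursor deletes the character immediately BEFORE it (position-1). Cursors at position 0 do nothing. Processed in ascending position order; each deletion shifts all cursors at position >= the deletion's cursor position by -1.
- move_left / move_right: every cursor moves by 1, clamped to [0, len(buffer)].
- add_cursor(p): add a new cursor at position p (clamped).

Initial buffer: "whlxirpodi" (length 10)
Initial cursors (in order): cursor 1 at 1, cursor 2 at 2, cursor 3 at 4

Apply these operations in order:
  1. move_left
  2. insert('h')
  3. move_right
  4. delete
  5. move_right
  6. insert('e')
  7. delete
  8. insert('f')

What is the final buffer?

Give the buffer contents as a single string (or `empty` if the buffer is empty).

Answer: hhflfhifrpodi

Derivation:
After op 1 (move_left): buffer="whlxirpodi" (len 10), cursors c1@0 c2@1 c3@3, authorship ..........
After op 2 (insert('h')): buffer="hwhhlhxirpodi" (len 13), cursors c1@1 c2@3 c3@6, authorship 1.2..3.......
After op 3 (move_right): buffer="hwhhlhxirpodi" (len 13), cursors c1@2 c2@4 c3@7, authorship 1.2..3.......
After op 4 (delete): buffer="hhlhirpodi" (len 10), cursors c1@1 c2@2 c3@4, authorship 12.3......
After op 5 (move_right): buffer="hhlhirpodi" (len 10), cursors c1@2 c2@3 c3@5, authorship 12.3......
After op 6 (insert('e')): buffer="hhelehierpodi" (len 13), cursors c1@3 c2@5 c3@8, authorship 121.23.3.....
After op 7 (delete): buffer="hhlhirpodi" (len 10), cursors c1@2 c2@3 c3@5, authorship 12.3......
After op 8 (insert('f')): buffer="hhflfhifrpodi" (len 13), cursors c1@3 c2@5 c3@8, authorship 121.23.3.....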